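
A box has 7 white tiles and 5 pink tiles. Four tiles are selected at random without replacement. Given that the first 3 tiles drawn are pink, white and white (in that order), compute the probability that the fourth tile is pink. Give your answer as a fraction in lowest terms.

4/9

After removing 2 white, 1 pink, the box has 4 pink out of 9 remaining.
P(fourth is pink | given) = 4/9 ≈ 0.4444.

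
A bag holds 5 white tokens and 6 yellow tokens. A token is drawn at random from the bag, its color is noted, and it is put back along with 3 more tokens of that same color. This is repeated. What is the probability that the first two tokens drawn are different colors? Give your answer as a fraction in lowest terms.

30/77

Either yellow then white, or white then yellow; after the first draw the total is 14.
P = (6/11)·(5/14) + (5/11)·(6/14) = 30/77 ≈ 0.3896.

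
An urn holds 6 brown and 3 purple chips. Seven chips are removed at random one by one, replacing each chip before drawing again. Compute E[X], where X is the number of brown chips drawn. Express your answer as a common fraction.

By linearity of expectation, E[X] = Σ P(draw i is brown); each independent draw has P(brown) = 6/9.
E[X] = 7 · 6/9 = 14/3 ≈ 4.6667.

14/3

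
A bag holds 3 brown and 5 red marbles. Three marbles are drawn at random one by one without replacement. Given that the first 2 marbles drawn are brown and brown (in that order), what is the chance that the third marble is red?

After removing 2 brown, the bag has 5 red out of 6 remaining.
P(third is red | given) = 5/6 ≈ 0.8333.

5/6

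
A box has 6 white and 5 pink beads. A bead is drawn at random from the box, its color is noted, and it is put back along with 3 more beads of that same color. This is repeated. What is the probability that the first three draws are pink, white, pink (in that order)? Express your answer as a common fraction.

Track the composition after each reinforcement of +3.
P = (5/11) · (6/14) · (8/17) = 120/1309 ≈ 0.0917.

120/1309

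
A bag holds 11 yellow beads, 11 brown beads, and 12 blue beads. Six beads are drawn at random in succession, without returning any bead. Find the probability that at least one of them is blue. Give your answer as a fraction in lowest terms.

Use the complement: P(at least one blue) = 1 − P(no blue).
P(none) = C(22,6)/C(34,6) = 74613/1344904.
So P = 1 − 74613/1344904 = 6793/7192 ≈ 0.9445.

6793/7192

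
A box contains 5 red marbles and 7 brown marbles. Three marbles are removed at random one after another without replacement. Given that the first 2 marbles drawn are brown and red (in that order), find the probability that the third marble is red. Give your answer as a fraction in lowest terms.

2/5

After removing 1 red, 1 brown, the box has 4 red out of 10 remaining.
P(third is red | given) = 4/10 = 2/5 ≈ 0.4000.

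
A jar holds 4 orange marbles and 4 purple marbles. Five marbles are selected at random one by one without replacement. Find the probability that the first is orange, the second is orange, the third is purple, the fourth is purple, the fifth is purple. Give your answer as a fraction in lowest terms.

Multiply the conditional probability of each draw in order, without replacement, so each draw removes one from its color and from the total.
P = (4/8) · (3/7) · (4/6) · (3/5) · (2/4) = 3/70 ≈ 0.0429.

3/70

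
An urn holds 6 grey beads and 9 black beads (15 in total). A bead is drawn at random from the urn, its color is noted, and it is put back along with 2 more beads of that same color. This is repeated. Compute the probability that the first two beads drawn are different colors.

Either black then grey, or grey then black; after the first draw the total is 17.
P = (9/15)·(6/17) + (6/15)·(9/17) = 36/85 ≈ 0.4235.

36/85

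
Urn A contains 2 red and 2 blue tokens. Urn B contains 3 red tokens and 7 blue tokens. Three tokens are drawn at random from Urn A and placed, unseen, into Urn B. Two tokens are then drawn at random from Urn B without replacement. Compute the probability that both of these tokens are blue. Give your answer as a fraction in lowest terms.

Condition on how many of the transferred tokens are blue (from Urn A: 2 blue of 4; then Urn B has 13 total).
  1 blue: C(2,1)C(2,2)/C(4,3) = 1/2; then P = C(8,2)/C(13,2) = 14/39
  2 blue: C(2,2)C(2,1)/C(4,3) = 1/2; then P = C(9,2)/C(13,2) = 6/13
P(both blue) = 16/39 ≈ 0.4103.

16/39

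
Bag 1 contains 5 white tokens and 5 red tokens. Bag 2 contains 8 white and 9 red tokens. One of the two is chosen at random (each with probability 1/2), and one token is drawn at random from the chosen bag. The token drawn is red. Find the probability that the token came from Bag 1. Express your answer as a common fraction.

P(red | Bag 1) = 1/2; P(red | Bag 2) = 9/17.
P(red) = 1/2·1/2 + 1/2·9/17 = 35/68.
By Bayes' rule, P(Bag 1 | red) = 1/4 / 35/68 = 17/35 ≈ 0.4857.

17/35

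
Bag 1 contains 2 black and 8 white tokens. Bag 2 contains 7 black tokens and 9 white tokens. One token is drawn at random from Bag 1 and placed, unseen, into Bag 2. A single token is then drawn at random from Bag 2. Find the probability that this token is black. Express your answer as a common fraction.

Condition on how many of the transferred tokens are black (from Bag 1: 2 black of 10; then Bag 2 has 17 total).
  0 black: C(2,0)C(8,1)/C(10,1) = 4/5; then P = 7/17
  1 black: C(2,1)C(8,0)/C(10,1) = 1/5; then P = 8/17
P(black from Bag 2) = 36/85 ≈ 0.4235.

36/85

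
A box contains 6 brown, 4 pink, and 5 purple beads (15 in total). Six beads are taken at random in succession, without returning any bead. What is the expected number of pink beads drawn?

By linearity of expectation, E[X] = Σ P(draw i is pink); by symmetry each draw (even without replacement) has P(pink) = 4/15.
E[X] = 6 · 4/15 = 8/5 ≈ 1.6000.

8/5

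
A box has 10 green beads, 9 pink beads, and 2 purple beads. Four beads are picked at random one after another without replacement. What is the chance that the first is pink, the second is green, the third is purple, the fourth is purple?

Multiply the conditional probability of each draw in order, without replacement, so each draw removes one from its color and from the total.
P = (9/21) · (10/20) · (2/19) · (1/18) = 1/798 ≈ 0.0013.

1/798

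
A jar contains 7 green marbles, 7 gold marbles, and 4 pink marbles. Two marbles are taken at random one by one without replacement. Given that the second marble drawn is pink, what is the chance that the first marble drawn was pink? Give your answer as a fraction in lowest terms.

3/17

P(first=pink and the second marble drawn is pink) = (4/18)·(3/17) = 2/51.
P(the second marble drawn is pink) = Σ over first color = 14/153 + 14/153 + 2/51 = 2/9.
By Bayes, P(first=pink | the second marble drawn is pink) = 2/51 / 2/9 = 3/17 ≈ 0.1765.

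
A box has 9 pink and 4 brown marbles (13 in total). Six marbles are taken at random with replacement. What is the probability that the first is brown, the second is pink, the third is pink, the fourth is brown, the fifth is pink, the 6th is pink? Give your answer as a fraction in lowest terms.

104976/4826809

Multiply the conditional probability of each draw in order, with replacement (the composition resets each draw).
P = (4/13) · (9/13) · (9/13) · (4/13) · (9/13) · (9/13) = 104976/4826809 ≈ 0.0217.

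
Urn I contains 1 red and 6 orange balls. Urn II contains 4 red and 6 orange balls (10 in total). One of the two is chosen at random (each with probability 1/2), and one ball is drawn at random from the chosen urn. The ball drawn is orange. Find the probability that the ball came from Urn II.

P(orange | Urn I) = 6/7; P(orange | Urn II) = 3/5.
P(orange) = 1/2·6/7 + 1/2·3/5 = 51/70.
By Bayes' rule, P(Urn II | orange) = 3/10 / 51/70 = 7/17 ≈ 0.4118.

7/17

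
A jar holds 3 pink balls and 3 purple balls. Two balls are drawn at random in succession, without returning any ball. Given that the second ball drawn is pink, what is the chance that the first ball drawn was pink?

2/5

P(first=pink and the second ball drawn is pink) = (3/6)·(2/5) = 1/5.
P(the second ball drawn is pink) = Σ over first color = 1/5 + 3/10 = 1/2.
By Bayes, P(first=pink | the second ball drawn is pink) = 1/5 / 1/2 = 2/5 ≈ 0.4000.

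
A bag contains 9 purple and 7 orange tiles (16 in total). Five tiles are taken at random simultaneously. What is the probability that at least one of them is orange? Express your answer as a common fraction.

Use the complement: P(at least one orange) = 1 − P(no orange).
P(none) = C(9,5)/C(16,5) = 126/4368.
So P = 1 − 126/4368 = 101/104 ≈ 0.9712.

101/104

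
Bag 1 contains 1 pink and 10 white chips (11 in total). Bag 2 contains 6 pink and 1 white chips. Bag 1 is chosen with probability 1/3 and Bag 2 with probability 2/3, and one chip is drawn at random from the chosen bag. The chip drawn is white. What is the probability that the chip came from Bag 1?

35/46

P(white | Bag 1) = 10/11; P(white | Bag 2) = 1/7.
P(white) = 1/3·10/11 + 2/3·1/7 = 92/231.
By Bayes' rule, P(Bag 1 | white) = 10/33 / 92/231 = 35/46 ≈ 0.7609.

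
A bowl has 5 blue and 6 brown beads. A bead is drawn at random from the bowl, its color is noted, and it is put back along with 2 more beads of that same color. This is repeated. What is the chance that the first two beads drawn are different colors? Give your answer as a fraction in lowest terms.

Either brown then blue, or blue then brown; after the first draw the total is 13.
P = (6/11)·(5/13) + (5/11)·(6/13) = 60/143 ≈ 0.4196.

60/143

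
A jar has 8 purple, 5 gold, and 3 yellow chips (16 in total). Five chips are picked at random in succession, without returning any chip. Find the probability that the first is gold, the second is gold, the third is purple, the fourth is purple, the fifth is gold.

1/156

Multiply the conditional probability of each draw in order, without replacement, so each draw removes one from its color and from the total.
P = (5/16) · (4/15) · (8/14) · (7/13) · (3/12) = 1/156 ≈ 0.0064.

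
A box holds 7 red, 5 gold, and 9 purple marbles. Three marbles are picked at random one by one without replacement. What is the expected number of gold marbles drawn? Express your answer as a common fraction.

By linearity of expectation, E[X] = Σ P(draw i is gold); by symmetry each draw (even without replacement) has P(gold) = 5/21.
E[X] = 3 · 5/21 = 5/7 ≈ 0.7143.

5/7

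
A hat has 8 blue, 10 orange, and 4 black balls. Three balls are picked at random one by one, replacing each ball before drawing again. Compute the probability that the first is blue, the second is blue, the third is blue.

Multiply the conditional probability of each draw in order, with replacement (the composition resets each draw).
P = (8/22) · (8/22) · (8/22) = 64/1331 ≈ 0.0481.

64/1331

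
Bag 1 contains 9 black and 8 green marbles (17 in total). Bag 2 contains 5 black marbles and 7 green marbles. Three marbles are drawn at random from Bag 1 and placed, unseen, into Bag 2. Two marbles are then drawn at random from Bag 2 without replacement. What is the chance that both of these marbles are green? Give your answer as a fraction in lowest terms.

Condition on how many of the transferred marbles are green (from Bag 1: 8 green of 17; then Bag 2 has 15 total).
  0 green: C(8,0)C(9,3)/C(17,3) = 21/170; then P = C(7,2)/C(15,2) = 1/5
  1 green: C(8,1)C(9,2)/C(17,3) = 36/85; then P = C(8,2)/C(15,2) = 4/15
  2 green: C(8,2)C(9,1)/C(17,3) = 63/170; then P = C(9,2)/C(15,2) = 12/35
  3 green: C(8,3)C(9,0)/C(17,3) = 7/85; then P = C(10,2)/C(15,2) = 3/7
P(both green) = 3/10 ≈ 0.3000.

3/10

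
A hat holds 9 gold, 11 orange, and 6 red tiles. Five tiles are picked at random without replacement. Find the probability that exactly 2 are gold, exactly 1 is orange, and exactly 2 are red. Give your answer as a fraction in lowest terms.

Unordered draws without replacement: count favorable combinations over C(26,5).
Favorable = C(9,2) · C(11,1) · C(6,2) = 5940; total = C(26,5) = 65780.
P = 5940/65780 = 27/299 ≈ 0.0903.

27/299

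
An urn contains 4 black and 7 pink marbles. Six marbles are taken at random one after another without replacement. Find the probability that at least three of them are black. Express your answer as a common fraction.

23/66

Sum the hypergeometric tail for j = 3,…,4 black marbles.
Favorable = C(4,3)·C(7,3) + C(4,4)·C(7,2) = 161; total = C(11,6) = 462.
P = 161/462 = 23/66 ≈ 0.3485.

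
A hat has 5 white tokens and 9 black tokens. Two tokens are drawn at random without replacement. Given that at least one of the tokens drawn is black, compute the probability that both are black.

4/9

P(both black) = C(9,2)/C(14,2) = 36/91; P(at least one black) = 1 − C(5,2)/C(14,2) = 81/91.
Since 'both black' ⊆ 'at least one black', P(both | at least one) = 36/91 / 81/91 = 4/9 ≈ 0.4444.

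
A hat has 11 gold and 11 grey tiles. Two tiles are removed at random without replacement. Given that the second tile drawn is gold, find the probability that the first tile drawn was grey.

P(first=grey and the second tile drawn is gold) = (11/22)·(11/21) = 11/42.
P(the second tile drawn is gold) = Σ over first color = 5/21 + 11/42 = 1/2.
By Bayes, P(first=grey | the second tile drawn is gold) = 11/42 / 1/2 = 11/21 ≈ 0.5238.

11/21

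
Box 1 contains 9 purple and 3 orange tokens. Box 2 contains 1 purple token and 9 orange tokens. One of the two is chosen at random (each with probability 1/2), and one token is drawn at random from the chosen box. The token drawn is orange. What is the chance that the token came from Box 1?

5/23

P(orange | Box 1) = 1/4; P(orange | Box 2) = 9/10.
P(orange) = 1/2·1/4 + 1/2·9/10 = 23/40.
By Bayes' rule, P(Box 1 | orange) = 1/8 / 23/40 = 5/23 ≈ 0.2174.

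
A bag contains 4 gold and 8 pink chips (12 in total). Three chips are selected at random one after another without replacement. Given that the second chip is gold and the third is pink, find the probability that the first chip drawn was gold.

P(first=gold and the second chip is gold and the third is pink) = (4/12)·(3/11)·(8/10) = 4/55.
P(E) = Σ over first color = 4/55 + 28/165 = 8/33.
By Bayes, P(first=gold | E) = 4/55 / 8/33 = 3/10 ≈ 0.3000.

3/10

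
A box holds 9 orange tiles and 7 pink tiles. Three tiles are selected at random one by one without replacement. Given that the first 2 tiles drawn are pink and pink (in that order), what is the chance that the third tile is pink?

5/14

After removing 2 pink, the box has 5 pink out of 14 remaining.
P(third is pink | given) = 5/14 ≈ 0.3571.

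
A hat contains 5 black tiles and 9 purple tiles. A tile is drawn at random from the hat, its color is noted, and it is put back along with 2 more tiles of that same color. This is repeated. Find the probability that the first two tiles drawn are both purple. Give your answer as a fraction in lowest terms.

After a purple draw the hat holds 11 purple out of 16.
P = (9/14)·(11/16) = 99/224 ≈ 0.4420.

99/224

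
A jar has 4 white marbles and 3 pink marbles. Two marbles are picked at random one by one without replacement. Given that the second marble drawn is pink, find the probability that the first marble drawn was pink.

1/3

P(first=pink and the second marble drawn is pink) = (3/7)·(2/6) = 1/7.
P(the second marble drawn is pink) = Σ over first color = 2/7 + 1/7 = 3/7.
By Bayes, P(first=pink | the second marble drawn is pink) = 1/7 / 3/7 = 1/3 ≈ 0.3333.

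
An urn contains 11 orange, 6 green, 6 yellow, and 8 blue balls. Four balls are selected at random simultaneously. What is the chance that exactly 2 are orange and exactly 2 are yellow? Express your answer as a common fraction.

165/6293

Unordered draws without replacement: count favorable combinations over C(31,4).
Favorable = C(11,2) · C(6,0) · C(6,2) · C(8,0) = 825; total = C(31,4) = 31465.
P = 825/31465 = 165/6293 ≈ 0.0262.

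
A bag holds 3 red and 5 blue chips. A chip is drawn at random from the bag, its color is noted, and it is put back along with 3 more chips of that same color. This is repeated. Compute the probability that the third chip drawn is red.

Sum over the four possibilities for the first two draws (red/not-red each), tracking how the red count and total change by +3 per draw.
P(third is red) = 3/8 ≈ 0.3750. (In a Pólya urn every draw has the same marginal probability 3/8.)

3/8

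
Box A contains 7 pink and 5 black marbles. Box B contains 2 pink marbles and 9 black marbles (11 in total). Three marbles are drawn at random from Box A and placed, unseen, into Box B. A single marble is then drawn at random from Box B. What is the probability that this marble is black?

Condition on how many of the transferred marbles are black (from Box A: 5 black of 12; then Box B has 14 total).
  0 black: C(5,0)C(7,3)/C(12,3) = 7/44; then P = 9/14
  1 black: C(5,1)C(7,2)/C(12,3) = 21/44; then P = 10/14
  2 black: C(5,2)C(7,1)/C(12,3) = 7/22; then P = 11/14
  3 black: C(5,3)C(7,0)/C(12,3) = 1/22; then P = 12/14
P(black from Box B) = 41/56 ≈ 0.7321.

41/56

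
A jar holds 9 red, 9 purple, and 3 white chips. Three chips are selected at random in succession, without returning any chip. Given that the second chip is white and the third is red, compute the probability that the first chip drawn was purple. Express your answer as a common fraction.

9/19

P(first=purple and the second chip is white and the third is red) = (9/21)·(3/20)·(9/19) = 81/2660.
P(E) = Σ over first color = 18/665 + 81/2660 + 9/1330 = 9/140.
By Bayes, P(first=purple | E) = 81/2660 / 9/140 = 9/19 ≈ 0.4737.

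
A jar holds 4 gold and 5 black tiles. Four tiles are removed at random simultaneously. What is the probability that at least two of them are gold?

9/14

Sum the hypergeometric tail for j = 2,…,4 gold tiles.
Favorable = C(4,2)·C(5,2) + C(4,3)·C(5,1) + C(4,4)·C(5,0) = 81; total = C(9,4) = 126.
P = 81/126 = 9/14 ≈ 0.6429.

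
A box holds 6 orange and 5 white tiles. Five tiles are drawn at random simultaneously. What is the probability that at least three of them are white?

Sum the hypergeometric tail for j = 3,…,5 white tiles.
Favorable = C(5,3)·C(6,2) + C(5,4)·C(6,1) + C(5,5)·C(6,0) = 181; total = C(11,5) = 462.
P = 181/462 = 181/462 ≈ 0.3918.

181/462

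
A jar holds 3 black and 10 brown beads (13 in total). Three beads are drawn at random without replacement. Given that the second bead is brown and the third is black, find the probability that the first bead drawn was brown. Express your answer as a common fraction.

P(first=brown and the second bead is brown and the third is black) = (10/13)·(9/12)·(3/11) = 45/286.
P(E) = Σ over first color = 5/143 + 45/286 = 5/26.
By Bayes, P(first=brown | E) = 45/286 / 5/26 = 9/11 ≈ 0.8182.

9/11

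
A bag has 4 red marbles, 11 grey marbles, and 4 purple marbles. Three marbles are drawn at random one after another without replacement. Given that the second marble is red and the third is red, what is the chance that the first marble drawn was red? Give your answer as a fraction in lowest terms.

P(first=red and the second marble is red and the third is red) = (4/19)·(3/18)·(2/17) = 4/969.
P(E) = Σ over first color = 4/969 + 22/969 + 8/969 = 2/57.
By Bayes, P(first=red | E) = 4/969 / 2/57 = 2/17 ≈ 0.1176.

2/17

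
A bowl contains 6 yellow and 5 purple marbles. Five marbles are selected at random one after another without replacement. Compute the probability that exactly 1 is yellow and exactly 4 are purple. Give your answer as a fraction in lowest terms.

Unordered draws without replacement: count favorable combinations over C(11,5).
Favorable = C(6,1) · C(5,4) = 30; total = C(11,5) = 462.
P = 30/462 = 5/77 ≈ 0.0649.

5/77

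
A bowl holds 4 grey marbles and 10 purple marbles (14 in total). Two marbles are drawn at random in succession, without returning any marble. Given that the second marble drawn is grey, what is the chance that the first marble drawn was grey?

P(first=grey and the second marble drawn is grey) = (4/14)·(3/13) = 6/91.
P(the second marble drawn is grey) = Σ over first color = 6/91 + 20/91 = 2/7.
By Bayes, P(first=grey | the second marble drawn is grey) = 6/91 / 2/7 = 3/13 ≈ 0.2308.

3/13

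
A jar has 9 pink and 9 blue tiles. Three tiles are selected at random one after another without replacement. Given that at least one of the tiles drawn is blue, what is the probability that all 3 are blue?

P(all 3 blue) = C(9,3)/C(18,3) = 7/68; P(at least one blue) = 1 − C(9,3)/C(18,3) = 61/68.
Since 'all 3 blue' ⊆ 'at least one blue', P(all 3 | at least one) = 7/68 / 61/68 = 7/61 ≈ 0.1148.

7/61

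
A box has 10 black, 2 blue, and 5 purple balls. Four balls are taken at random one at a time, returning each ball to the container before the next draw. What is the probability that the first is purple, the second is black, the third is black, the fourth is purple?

Multiply the conditional probability of each draw in order, with replacement (the composition resets each draw).
P = (5/17) · (10/17) · (10/17) · (5/17) = 2500/83521 ≈ 0.0299.

2500/83521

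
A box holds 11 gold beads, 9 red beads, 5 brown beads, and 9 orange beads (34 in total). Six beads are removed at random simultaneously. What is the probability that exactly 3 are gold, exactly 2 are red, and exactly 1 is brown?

675/30566

Unordered draws without replacement: count favorable combinations over C(34,6).
Favorable = C(11,3) · C(9,2) · C(5,1) · C(9,0) = 29700; total = C(34,6) = 1344904.
P = 29700/1344904 = 675/30566 ≈ 0.0221.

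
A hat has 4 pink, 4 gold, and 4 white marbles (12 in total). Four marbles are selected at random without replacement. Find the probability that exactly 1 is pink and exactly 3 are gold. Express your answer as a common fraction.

Unordered draws without replacement: count favorable combinations over C(12,4).
Favorable = C(4,1) · C(4,3) · C(4,0) = 16; total = C(12,4) = 495.
P = 16/495 = 16/495 ≈ 0.0323.

16/495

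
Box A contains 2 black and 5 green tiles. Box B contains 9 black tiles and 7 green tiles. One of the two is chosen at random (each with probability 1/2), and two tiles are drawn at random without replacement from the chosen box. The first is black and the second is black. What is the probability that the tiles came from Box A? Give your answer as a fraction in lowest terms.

P(E | Box A) = 1/21; P(E | Box B) = 3/10.
P(E) = 1/2·1/21 + 1/2·3/10 = 73/420.
By Bayes' rule, P(Box A | E) = 1/42 / 73/420 = 10/73 ≈ 0.1370.

10/73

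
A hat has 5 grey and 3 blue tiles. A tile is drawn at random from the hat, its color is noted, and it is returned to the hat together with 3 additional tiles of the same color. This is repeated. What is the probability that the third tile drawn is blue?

Sum over the four possibilities for the first two draws (blue/not-blue each), tracking how the blue count and total change by +3 per draw.
P(third is blue) = 3/8 ≈ 0.3750. (In a Pólya urn every draw has the same marginal probability 3/8.)

3/8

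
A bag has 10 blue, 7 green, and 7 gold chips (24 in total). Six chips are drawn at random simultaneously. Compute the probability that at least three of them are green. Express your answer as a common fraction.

1033/4807

Sum the hypergeometric tail for j = 3,…,6 green chips.
Favorable = C(7,3)·C(17,3) + C(7,4)·C(17,2) + C(7,5)·C(17,1) + C(7,6)·C(17,0) = 28924; total = C(24,6) = 134596.
P = 28924/134596 = 1033/4807 ≈ 0.2149.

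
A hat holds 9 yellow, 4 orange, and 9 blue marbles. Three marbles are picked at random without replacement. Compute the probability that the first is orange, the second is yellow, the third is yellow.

Multiply the conditional probability of each draw in order, without replacement, so each draw removes one from its color and from the total.
P = (4/22) · (9/21) · (8/20) = 12/385 ≈ 0.0312.

12/385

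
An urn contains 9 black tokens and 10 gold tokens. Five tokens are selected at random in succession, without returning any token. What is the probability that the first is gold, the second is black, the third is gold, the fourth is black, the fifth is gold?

12/323

Multiply the conditional probability of each draw in order, without replacement, so each draw removes one from its color and from the total.
P = (10/19) · (9/18) · (9/17) · (8/16) · (8/15) = 12/323 ≈ 0.0372.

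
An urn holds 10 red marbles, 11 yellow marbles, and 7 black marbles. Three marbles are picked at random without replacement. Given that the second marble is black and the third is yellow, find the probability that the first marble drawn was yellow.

P(first=yellow and the second marble is black and the third is yellow) = (11/28)·(7/27)·(10/26) = 55/1404.
P(E) = Σ over first color = 55/1404 + 55/1404 + 11/468 = 11/108.
By Bayes, P(first=yellow | E) = 55/1404 / 11/108 = 5/13 ≈ 0.3846.

5/13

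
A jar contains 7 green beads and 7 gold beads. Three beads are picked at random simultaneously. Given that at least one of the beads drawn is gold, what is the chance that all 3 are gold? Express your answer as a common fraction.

5/47

P(all 3 gold) = C(7,3)/C(14,3) = 5/52; P(at least one gold) = 1 − C(7,3)/C(14,3) = 47/52.
Since 'all 3 gold' ⊆ 'at least one gold', P(all 3 | at least one) = 5/52 / 47/52 = 5/47 ≈ 0.1064.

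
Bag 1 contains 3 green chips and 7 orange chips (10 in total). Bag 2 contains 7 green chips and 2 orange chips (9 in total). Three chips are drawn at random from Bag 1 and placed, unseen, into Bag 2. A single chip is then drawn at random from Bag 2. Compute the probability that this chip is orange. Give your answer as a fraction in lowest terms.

Condition on how many of the transferred chips are orange (from Bag 1: 7 orange of 10; then Bag 2 has 12 total).
  0 orange: C(7,0)C(3,3)/C(10,3) = 1/120; then P = 2/12
  1 orange: C(7,1)C(3,2)/C(10,3) = 7/40; then P = 3/12
  2 orange: C(7,2)C(3,1)/C(10,3) = 21/40; then P = 4/12
  3 orange: C(7,3)C(3,0)/C(10,3) = 7/24; then P = 5/12
P(orange from Bag 2) = 41/120 ≈ 0.3417.

41/120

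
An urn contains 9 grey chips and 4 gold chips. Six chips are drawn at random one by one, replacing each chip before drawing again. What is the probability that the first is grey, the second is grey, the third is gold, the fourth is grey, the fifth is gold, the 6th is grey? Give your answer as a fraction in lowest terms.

104976/4826809

Multiply the conditional probability of each draw in order, with replacement (the composition resets each draw).
P = (9/13) · (9/13) · (4/13) · (9/13) · (4/13) · (9/13) = 104976/4826809 ≈ 0.0217.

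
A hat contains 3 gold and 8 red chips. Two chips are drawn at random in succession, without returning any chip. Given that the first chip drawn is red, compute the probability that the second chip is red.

After removing 1 red, the hat has 7 red out of 10 remaining.
P(second is red | given) = 7/10 ≈ 0.7000.

7/10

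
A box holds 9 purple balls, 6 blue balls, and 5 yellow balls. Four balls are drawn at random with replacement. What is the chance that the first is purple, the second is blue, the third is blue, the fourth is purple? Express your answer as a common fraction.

729/40000

Multiply the conditional probability of each draw in order, with replacement (the composition resets each draw).
P = (9/20) · (6/20) · (6/20) · (9/20) = 729/40000 ≈ 0.0182.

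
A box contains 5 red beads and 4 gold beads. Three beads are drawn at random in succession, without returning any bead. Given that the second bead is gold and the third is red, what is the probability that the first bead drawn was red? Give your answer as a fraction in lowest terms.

P(first=red and the second bead is gold and the third is red) = (5/9)·(4/8)·(4/7) = 10/63.
P(E) = Σ over first color = 10/63 + 5/42 = 5/18.
By Bayes, P(first=red | E) = 10/63 / 5/18 = 4/7 ≈ 0.5714.

4/7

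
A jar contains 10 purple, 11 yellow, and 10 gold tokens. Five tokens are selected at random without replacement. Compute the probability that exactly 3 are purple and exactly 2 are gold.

Unordered draws without replacement: count favorable combinations over C(31,5).
Favorable = C(10,3) · C(11,0) · C(10,2) = 5400; total = C(31,5) = 169911.
P = 5400/169911 = 200/6293 ≈ 0.0318.

200/6293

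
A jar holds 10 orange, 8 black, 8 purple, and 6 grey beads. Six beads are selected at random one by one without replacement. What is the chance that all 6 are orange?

Unordered draws without replacement: count favorable combinations over C(32,6).
Favorable = C(10,6) · C(8,0) · C(8,0) · C(6,0) = 210; total = C(32,6) = 906192.
P = 210/906192 = 5/21576 ≈ 0.0002.

5/21576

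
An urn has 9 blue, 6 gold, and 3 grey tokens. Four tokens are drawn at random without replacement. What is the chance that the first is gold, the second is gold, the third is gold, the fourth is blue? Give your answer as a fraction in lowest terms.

1/68

Multiply the conditional probability of each draw in order, without replacement, so each draw removes one from its color and from the total.
P = (6/18) · (5/17) · (4/16) · (9/15) = 1/68 ≈ 0.0147.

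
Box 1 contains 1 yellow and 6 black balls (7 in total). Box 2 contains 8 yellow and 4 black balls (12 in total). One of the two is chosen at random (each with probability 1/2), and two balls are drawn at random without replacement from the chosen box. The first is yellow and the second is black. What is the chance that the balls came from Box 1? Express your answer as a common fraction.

33/89

P(E | Box 1) = 1/7; P(E | Box 2) = 8/33.
P(E) = 1/2·1/7 + 1/2·8/33 = 89/462.
By Bayes' rule, P(Box 1 | E) = 1/14 / 89/462 = 33/89 ≈ 0.3708.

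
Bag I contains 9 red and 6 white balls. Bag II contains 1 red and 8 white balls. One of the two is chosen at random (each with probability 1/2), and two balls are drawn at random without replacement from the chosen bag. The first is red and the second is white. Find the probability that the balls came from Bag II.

35/116

P(E | Bag I) = 9/35; P(E | Bag II) = 1/9.
P(E) = 1/2·9/35 + 1/2·1/9 = 58/315.
By Bayes' rule, P(Bag II | E) = 1/18 / 58/315 = 35/116 ≈ 0.3017.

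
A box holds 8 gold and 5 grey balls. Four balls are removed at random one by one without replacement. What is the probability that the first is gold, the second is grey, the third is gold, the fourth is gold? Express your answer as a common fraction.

Multiply the conditional probability of each draw in order, without replacement, so each draw removes one from its color and from the total.
P = (8/13) · (5/12) · (7/11) · (6/10) = 14/143 ≈ 0.0979.

14/143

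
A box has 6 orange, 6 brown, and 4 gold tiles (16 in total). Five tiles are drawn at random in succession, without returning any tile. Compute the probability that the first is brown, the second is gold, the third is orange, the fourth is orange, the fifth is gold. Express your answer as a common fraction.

Multiply the conditional probability of each draw in order, without replacement, so each draw removes one from its color and from the total.
P = (6/16) · (4/15) · (6/14) · (5/13) · (3/12) = 3/728 ≈ 0.0041.

3/728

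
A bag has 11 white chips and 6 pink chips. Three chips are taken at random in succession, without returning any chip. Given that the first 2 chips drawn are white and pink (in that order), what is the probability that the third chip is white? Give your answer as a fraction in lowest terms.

2/3

After removing 1 white, 1 pink, the bag has 10 white out of 15 remaining.
P(third is white | given) = 10/15 = 2/3 ≈ 0.6667.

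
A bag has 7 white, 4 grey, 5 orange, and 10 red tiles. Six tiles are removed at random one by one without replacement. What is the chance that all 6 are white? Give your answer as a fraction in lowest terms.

Unordered draws without replacement: count favorable combinations over C(26,6).
Favorable = C(7,6) · C(4,0) · C(5,0) · C(10,0) = 7; total = C(26,6) = 230230.
P = 7/230230 = 1/32890 ≈ 0.0000.

1/32890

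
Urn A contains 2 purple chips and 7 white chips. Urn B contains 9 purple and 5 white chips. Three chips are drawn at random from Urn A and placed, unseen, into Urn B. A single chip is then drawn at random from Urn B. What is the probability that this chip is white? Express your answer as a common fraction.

Condition on how many of the transferred chips are white (from Urn A: 7 white of 9; then Urn B has 17 total).
  1 white: C(7,1)C(2,2)/C(9,3) = 1/12; then P = 6/17
  2 white: C(7,2)C(2,1)/C(9,3) = 1/2; then P = 7/17
  3 white: C(7,3)C(2,0)/C(9,3) = 5/12; then P = 8/17
P(white from Urn B) = 22/51 ≈ 0.4314.

22/51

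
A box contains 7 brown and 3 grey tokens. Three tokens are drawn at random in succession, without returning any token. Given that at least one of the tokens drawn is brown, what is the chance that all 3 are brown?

P(all 3 brown) = C(7,3)/C(10,3) = 7/24; P(at least one brown) = 1 − C(3,3)/C(10,3) = 119/120.
Since 'all 3 brown' ⊆ 'at least one brown', P(all 3 | at least one) = 7/24 / 119/120 = 5/17 ≈ 0.2941.

5/17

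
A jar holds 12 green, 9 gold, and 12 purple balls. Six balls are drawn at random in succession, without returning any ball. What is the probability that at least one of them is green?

18809/19778

Use the complement: P(at least one green) = 1 − P(no green).
P(none) = C(21,6)/C(33,6) = 54264/1107568.
So P = 1 − 54264/1107568 = 18809/19778 ≈ 0.9510.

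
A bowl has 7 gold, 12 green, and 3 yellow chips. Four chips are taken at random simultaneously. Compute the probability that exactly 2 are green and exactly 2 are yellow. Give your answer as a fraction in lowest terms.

18/665

Unordered draws without replacement: count favorable combinations over C(22,4).
Favorable = C(7,0) · C(12,2) · C(3,2) = 198; total = C(22,4) = 7315.
P = 198/7315 = 18/665 ≈ 0.0271.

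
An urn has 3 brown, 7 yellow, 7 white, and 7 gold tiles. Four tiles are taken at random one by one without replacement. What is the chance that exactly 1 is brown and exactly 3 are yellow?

5/506

Unordered draws without replacement: count favorable combinations over C(24,4).
Favorable = C(3,1) · C(7,3) · C(7,0) · C(7,0) = 105; total = C(24,4) = 10626.
P = 105/10626 = 5/506 ≈ 0.0099.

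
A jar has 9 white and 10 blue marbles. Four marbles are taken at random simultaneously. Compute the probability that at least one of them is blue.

Use the complement: P(at least one blue) = 1 − P(no blue).
P(none) = C(9,4)/C(19,4) = 126/3876.
So P = 1 − 126/3876 = 625/646 ≈ 0.9675.

625/646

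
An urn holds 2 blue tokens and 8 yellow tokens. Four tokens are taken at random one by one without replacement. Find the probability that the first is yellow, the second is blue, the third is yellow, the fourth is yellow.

2/15

Multiply the conditional probability of each draw in order, without replacement, so each draw removes one from its color and from the total.
P = (8/10) · (2/9) · (7/8) · (6/7) = 2/15 ≈ 0.1333.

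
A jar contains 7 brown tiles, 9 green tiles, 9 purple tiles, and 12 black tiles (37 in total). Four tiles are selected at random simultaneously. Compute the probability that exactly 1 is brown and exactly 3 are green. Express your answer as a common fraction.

Unordered draws without replacement: count favorable combinations over C(37,4).
Favorable = C(7,1) · C(9,3) · C(9,0) · C(12,0) = 588; total = C(37,4) = 66045.
P = 588/66045 = 28/3145 ≈ 0.0089.

28/3145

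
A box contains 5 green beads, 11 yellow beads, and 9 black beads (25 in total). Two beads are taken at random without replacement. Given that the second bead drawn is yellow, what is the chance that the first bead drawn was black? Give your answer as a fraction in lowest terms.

3/8

P(first=black and the second bead drawn is yellow) = (9/25)·(11/24) = 33/200.
P(the second bead drawn is yellow) = Σ over first color = 11/120 + 11/60 + 33/200 = 11/25.
By Bayes, P(first=black | the second bead drawn is yellow) = 33/200 / 11/25 = 3/8 ≈ 0.3750.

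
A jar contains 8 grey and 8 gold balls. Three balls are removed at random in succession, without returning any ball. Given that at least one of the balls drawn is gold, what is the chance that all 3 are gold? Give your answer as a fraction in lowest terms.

P(all 3 gold) = C(8,3)/C(16,3) = 1/10; P(at least one gold) = 1 − C(8,3)/C(16,3) = 9/10.
Since 'all 3 gold' ⊆ 'at least one gold', P(all 3 | at least one) = 1/10 / 9/10 = 1/9 ≈ 0.1111.

1/9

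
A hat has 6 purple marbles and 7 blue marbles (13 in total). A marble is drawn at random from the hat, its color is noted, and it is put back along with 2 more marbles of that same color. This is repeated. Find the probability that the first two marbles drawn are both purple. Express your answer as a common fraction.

After a purple draw the hat holds 8 purple out of 15.
P = (6/13)·(8/15) = 16/65 ≈ 0.2462.

16/65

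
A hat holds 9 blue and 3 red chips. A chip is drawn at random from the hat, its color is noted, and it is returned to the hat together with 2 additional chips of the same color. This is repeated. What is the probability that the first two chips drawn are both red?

After a red draw the hat holds 5 red out of 14.
P = (3/12)·(5/14) = 5/56 ≈ 0.0893.

5/56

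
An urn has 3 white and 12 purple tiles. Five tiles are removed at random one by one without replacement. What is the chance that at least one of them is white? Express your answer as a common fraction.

67/91

Use the complement: P(at least one white) = 1 − P(no white).
P(none) = C(12,5)/C(15,5) = 792/3003.
So P = 1 − 792/3003 = 67/91 ≈ 0.7363.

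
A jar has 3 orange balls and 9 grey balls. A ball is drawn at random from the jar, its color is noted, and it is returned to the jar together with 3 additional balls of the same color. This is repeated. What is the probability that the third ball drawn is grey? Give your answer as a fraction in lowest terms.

3/4

Sum over the four possibilities for the first two draws (grey/not-grey each), tracking how the grey count and total change by +3 per draw.
P(third is grey) = 3/4 ≈ 0.7500. (In a Pólya urn every draw has the same marginal probability 9/12.)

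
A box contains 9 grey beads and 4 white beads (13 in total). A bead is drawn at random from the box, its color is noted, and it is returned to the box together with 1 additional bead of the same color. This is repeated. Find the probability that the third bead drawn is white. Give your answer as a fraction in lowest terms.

4/13

Sum over the four possibilities for the first two draws (white/not-white each), tracking how the white count and total change by +1 per draw.
P(third is white) = 4/13 ≈ 0.3077. (In a Pólya urn every draw has the same marginal probability 4/13.)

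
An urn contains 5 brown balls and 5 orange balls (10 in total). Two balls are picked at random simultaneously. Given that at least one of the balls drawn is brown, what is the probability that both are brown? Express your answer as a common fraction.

P(both brown) = C(5,2)/C(10,2) = 2/9; P(at least one brown) = 1 − C(5,2)/C(10,2) = 7/9.
Since 'both brown' ⊆ 'at least one brown', P(both | at least one) = 2/9 / 7/9 = 2/7 ≈ 0.2857.

2/7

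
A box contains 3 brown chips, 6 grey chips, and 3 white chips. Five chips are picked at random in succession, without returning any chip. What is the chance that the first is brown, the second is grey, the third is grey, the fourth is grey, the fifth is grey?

1/88

Multiply the conditional probability of each draw in order, without replacement, so each draw removes one from its color and from the total.
P = (3/12) · (6/11) · (5/10) · (4/9) · (3/8) = 1/88 ≈ 0.0114.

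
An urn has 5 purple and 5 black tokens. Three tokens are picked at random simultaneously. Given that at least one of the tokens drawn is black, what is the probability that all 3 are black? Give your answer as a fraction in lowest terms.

1/11

P(all 3 black) = C(5,3)/C(10,3) = 1/12; P(at least one black) = 1 − C(5,3)/C(10,3) = 11/12.
Since 'all 3 black' ⊆ 'at least one black', P(all 3 | at least one) = 1/12 / 11/12 = 1/11 ≈ 0.0909.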